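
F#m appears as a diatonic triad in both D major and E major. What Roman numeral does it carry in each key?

iii in D major; ii in E major

The scale of D major is D E F# G A B C#; F# is degree 3, and the triad built there (F#-A-C#) is minor, so it is iii.
The scale of E major is E F# G# A B C# D#; F# is degree 2, and the triad built there (F#-A-C#) is minor, so it is ii.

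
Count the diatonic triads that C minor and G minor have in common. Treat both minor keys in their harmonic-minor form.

Diatonic triads of C minor (harmonic minor): Cm (i), Ddim (ii°), Ebaug (III+), Fm (iv), G (V), Ab (VI), Bdim (vii°).
Diatonic triads of G minor (harmonic minor): Gm (i), Adim (ii°), Bbaug (III+), Cm (iv), D (V), Eb (VI), F#dim (vii°).
Matching root and quality in both lists: Cm.
That gives 1 common triad.

1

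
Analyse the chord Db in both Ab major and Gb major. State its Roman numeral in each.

The scale of Ab major is Ab Bb C Db Eb F G; Db is degree 4, and the triad built there (Db-F-Ab) is major, so it is IV.
The scale of Gb major is Gb Ab Bb Cb Db Eb F; Db is degree 5, and the triad built there (Db-F-Ab) is major, so it is V.

IV in Ab major; V in Gb major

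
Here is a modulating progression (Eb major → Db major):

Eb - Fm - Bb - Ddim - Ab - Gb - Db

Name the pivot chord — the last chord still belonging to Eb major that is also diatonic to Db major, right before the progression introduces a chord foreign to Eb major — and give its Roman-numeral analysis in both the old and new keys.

Ab — IV in Eb major, V in Db major

Chords diatonic to Eb major: Eb, Fm, Gm, Ab, Bb, Cm, Ddim.
Reading the progression, the first chord not in that set is Gb, so the modulation leaves Eb major there.
The chord immediately before Gb is Ab, which is diatonic to both keys: IV in Eb major and V in Db major.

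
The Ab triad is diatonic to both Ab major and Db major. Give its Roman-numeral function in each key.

The scale of Ab major is Ab Bb C Db Eb F G; Ab is degree 1, and the triad built there (Ab-C-Eb) is major, so it is I.
The scale of Db major is Db Eb F Gb Ab Bb C; Ab is degree 5, and the triad built there (Ab-C-Eb) is major, so it is V.

I in Ab major; V in Db major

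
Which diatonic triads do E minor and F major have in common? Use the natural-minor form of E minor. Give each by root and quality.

Triads in E minor (natural minor): Em (i), F♯dim (ii°), G (III), Am (iv), Bm (v), C (VI), D (VII).
Triads in F major: F (I), Gm (ii), Am (iii), B♭ (IV), C (V), Dm (vi), Edim (vii°).
Shared triads with their functions: Am (iv in E minor, iii in F major); C (VI in E minor, V in F major).

Am, C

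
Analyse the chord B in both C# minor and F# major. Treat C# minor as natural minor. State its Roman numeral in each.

VII in C# minor; IV in F# major

The scale of C# minor (natural minor) is C# D# E F# G# A B; B is degree 7, and the triad built there (B-D#-F#) is major, so it is VII.
The scale of F# major is F# G# A# B C# D# E#; B is degree 4, and the triad built there (B-D#-F#) is major, so it is IV.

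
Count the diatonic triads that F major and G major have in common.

Diatonic triads of F major: F major (I), G minor (ii), A minor (iii), B♭ major (IV), C major (V), D minor (vi), E diminished (vii°).
Diatonic triads of G major: G major (I), A minor (ii), B minor (iii), C major (IV), D major (V), E minor (vi), F♯ diminished (vii°).
Matching root and quality in both lists: A minor, C major.
That gives 2 common triads.

2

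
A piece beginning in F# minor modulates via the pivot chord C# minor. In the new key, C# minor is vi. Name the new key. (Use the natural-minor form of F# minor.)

E major

The numeral vi denotes a minor triad on scale degree 6. With C# on degree 6, the tonic of the new key is E.
Degree 6 carries a minor triad in major keys, so the destination is E major.
Check: the diatonic triads of E major are E (I), F#m (ii), G#m (iii), A (IV), B (V), C#m (vi), D#dim (vii°) — C# minor is indeed vi.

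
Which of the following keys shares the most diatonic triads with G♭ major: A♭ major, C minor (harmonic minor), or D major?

A♭ major

Triads of G♭ major: G♭ (I), A♭m (ii), B♭m (iii), C♭ (IV), D♭ (V), E♭m (vi), Fdim (vii°).
A♭ major shares 2: B♭m, D♭.
C minor (harmonic minor) shares 0: none.
D major shares 0: none.
The most common triads (2) are shared with A♭ major.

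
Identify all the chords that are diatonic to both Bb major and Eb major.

Triads in Bb major: Bb (I), Cm (ii), Dm (iii), Eb (IV), F (V), Gm (vi), Adim (vii°).
Triads in Eb major: Eb (I), Fm (ii), Gm (iii), Ab (IV), Bb (V), Cm (vi), Ddim (vii°).
Shared triads with their functions: Bb (I in Bb major, V in Eb major); Cm (ii in Bb major, vi in Eb major); Eb (IV in Bb major, I in Eb major); Gm (vi in Bb major, iii in Eb major).

Bb, Cm, Eb, Gm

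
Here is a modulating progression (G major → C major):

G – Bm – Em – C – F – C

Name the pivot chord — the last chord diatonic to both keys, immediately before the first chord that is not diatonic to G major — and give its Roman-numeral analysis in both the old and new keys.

C — IV in G major, I in C major

Chords diatonic to G major: G, Am, Bm, C, D, Em, F♯dim.
Reading the progression, the first chord not in that set is F, so the modulation leaves G major there.
The chord immediately before F is C, which is diatonic to both keys: IV in G major and I in C major.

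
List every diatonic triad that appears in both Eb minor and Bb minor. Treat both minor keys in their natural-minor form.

Ebm, Gb, Bbm, Db

Triads in Eb minor (natural minor): Ebm (i), Fdim (ii°), Gb (III), Abm (iv), Bbm (v), Cb (VI), Db (VII).
Triads in Bb minor (natural minor): Bbm (i), Cdim (ii°), Db (III), Ebm (iv), Fm (v), Gb (VI), Ab (VII).
Shared triads with their functions: Ebm (i in Eb minor, iv in Bb minor); Gb (III in Eb minor, VI in Bb minor); Bbm (v in Eb minor, i in Bb minor); Db (VII in Eb minor, III in Bb minor).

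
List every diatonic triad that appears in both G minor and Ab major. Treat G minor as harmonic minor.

Triads in G minor (harmonic minor): Gm (i), Adim (ii°), Bbaug (III+), Cm (iv), D (V), Eb (VI), F#dim (vii°).
Triads in Ab major: Ab (I), Bbm (ii), Cm (iii), Db (IV), Eb (V), Fm (vi), Gdim (vii°).
Shared triads with their functions: Cm (iv in G minor, iii in Ab major); Eb (VI in G minor, V in Ab major).

Cm, Eb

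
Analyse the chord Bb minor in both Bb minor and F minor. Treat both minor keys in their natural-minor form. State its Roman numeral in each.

i in Bb minor; iv in F minor

The scale of Bb minor (natural minor) is Bb C Db Eb F Gb Ab; Bb is degree 1, and the triad built there (Bb-Db-F) is minor, so it is i.
The scale of F minor (natural minor) is F G Ab Bb C Db Eb; Bb is degree 4, and the triad built there (Bb-Db-F) is minor, so it is iv.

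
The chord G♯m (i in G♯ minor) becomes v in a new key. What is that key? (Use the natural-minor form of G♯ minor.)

C♯ minor

The numeral v denotes a minor triad on scale degree 5. With G♯ on degree 5, the tonic of the new key is C♯.
Degree 5 carries a minor triad in natural-minor keys, so the destination is C♯ minor.
Check: the diatonic triads of C♯ minor (natural minor) are C♯m (i), D♯dim (ii°), E (III), F♯m (iv), G♯m (v), A (VI), B (VII) — G♯m is indeed v.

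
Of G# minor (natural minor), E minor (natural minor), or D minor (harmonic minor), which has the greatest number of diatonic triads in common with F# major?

G# minor

Triads of F# major: F# (I), G#m (ii), A#m (iii), B (IV), C# (V), D#m (vi), E#dim (vii°).
G# minor (natural minor) shares 4: F#, G#m, B, D#m.
E minor (natural minor) shares 0: none.
D minor (harmonic minor) shares 0: none.
The most common triads (4) are shared with G# minor.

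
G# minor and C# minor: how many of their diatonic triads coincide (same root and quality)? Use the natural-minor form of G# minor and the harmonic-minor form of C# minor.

Diatonic triads of G# minor (natural minor): G#m (i), A#dim (ii°), B (III), C#m (iv), D#m (v), E (VI), F# (VII).
Diatonic triads of C# minor (harmonic minor): C#m (i), D#dim (ii°), Eaug (III+), F#m (iv), G# (V), A (VI), B#dim (vii°).
Matching root and quality in both lists: C#m.
That gives 1 common triad.

1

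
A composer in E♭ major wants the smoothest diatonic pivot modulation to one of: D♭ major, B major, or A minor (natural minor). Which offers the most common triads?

Triads of E♭ major: E♭ (I), Fm (ii), Gm (iii), A♭ (IV), B♭ (V), Cm (vi), Ddim (vii°).
D♭ major shares 2: Fm, A♭.
B major shares 0: none.
A minor (natural minor) shares 0: none.
The most common triads (2) are shared with D♭ major.

D♭ major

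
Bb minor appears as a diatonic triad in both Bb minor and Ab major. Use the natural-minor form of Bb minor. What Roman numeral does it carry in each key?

The scale of Bb minor (natural minor) is Bb C Db Eb F Gb Ab; Bb is degree 1, and the triad built there (Bb-Db-F) is minor, so it is i.
The scale of Ab major is Ab Bb C Db Eb F G; Bb is degree 2, and the triad built there (Bb-Db-F) is minor, so it is ii.

i in Bb minor; ii in Ab major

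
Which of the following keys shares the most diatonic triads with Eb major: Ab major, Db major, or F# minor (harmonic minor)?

Triads of Eb major: Eb major (I), F minor (ii), G minor (iii), Ab major (IV), Bb major (V), C minor (vi), D diminished (vii°).
Ab major shares 4: Eb, Fm, Ab, Cm.
Db major shares 2: Fm, Ab.
F# minor (harmonic minor) shares 0: none.
The most common triads (4) are shared with Ab major.

Ab major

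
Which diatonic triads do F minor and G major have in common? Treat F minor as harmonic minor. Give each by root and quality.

C

Triads in F minor (harmonic minor): Fm (i), Gdim (ii°), Abaug (III+), Bbm (iv), C (V), Db (VI), Edim (vii°).
Triads in G major: G (I), Am (ii), Bm (iii), C (IV), D (V), Em (vi), F#dim (vii°).
Shared triads with their functions: C (V in F minor, IV in G major).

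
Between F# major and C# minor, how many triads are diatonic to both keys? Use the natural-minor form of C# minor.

Diatonic triads of F# major: F# major (I), G# minor (ii), A# minor (iii), B major (IV), C# major (V), D# minor (vi), E# diminished (vii°).
Diatonic triads of C# minor (natural minor): C# minor (i), D# diminished (ii°), E major (III), F# minor (iv), G# minor (v), A major (VI), B major (VII).
Matching root and quality in both lists: G# minor, B major.
That gives 2 common triads.

2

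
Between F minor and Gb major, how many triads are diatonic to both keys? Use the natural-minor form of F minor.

Diatonic triads of F minor (natural minor): Fm (i), Gdim (ii°), Ab (III), Bbm (iv), Cm (v), Db (VI), Eb (VII).
Diatonic triads of Gb major: Gb (I), Abm (ii), Bbm (iii), Cb (IV), Db (V), Ebm (vi), Fdim (vii°).
Matching root and quality in both lists: Bbm, Db.
That gives 2 common triads.

2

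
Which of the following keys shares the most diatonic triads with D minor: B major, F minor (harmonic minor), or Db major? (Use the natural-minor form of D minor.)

Triads of D minor (natural minor): Dm (i), Edim (ii°), F (III), Gm (iv), Am (v), Bb (VI), C (VII).
B major shares 0: none.
F minor (harmonic minor) shares 2: Edim, C.
Db major shares 0: none.
The most common triads (2) are shared with F minor.

F minor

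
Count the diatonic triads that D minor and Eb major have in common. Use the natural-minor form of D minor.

2

Diatonic triads of D minor (natural minor): D minor (i), E diminished (ii°), F major (III), G minor (iv), A minor (v), Bb major (VI), C major (VII).
Diatonic triads of Eb major: Eb major (I), F minor (ii), G minor (iii), Ab major (IV), Bb major (V), C minor (vi), D diminished (vii°).
Matching root and quality in both lists: G minor, Bb major.
That gives 2 common triads.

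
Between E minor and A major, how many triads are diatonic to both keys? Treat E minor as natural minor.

2

Diatonic triads of E minor (natural minor): E minor (i), F# diminished (ii°), G major (III), A minor (iv), B minor (v), C major (VI), D major (VII).
Diatonic triads of A major: A major (I), B minor (ii), C# minor (iii), D major (IV), E major (V), F# minor (vi), G# diminished (vii°).
Matching root and quality in both lists: B minor, D major.
That gives 2 common triads.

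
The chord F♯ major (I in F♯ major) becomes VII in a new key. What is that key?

The numeral VII denotes a major triad on scale degree 7. With F♯ on degree 7, the tonic of the new key is G♯.
Degree 7 carries a major triad in natural-minor keys, so the destination is G♯ minor.
Check: the diatonic triads of G♯ minor (natural minor) are G♯m (i), A♯dim (ii°), B (III), C♯m (iv), D♯m (v), E (VI), F♯ (VII) — F♯ major is indeed VII.

G♯ minor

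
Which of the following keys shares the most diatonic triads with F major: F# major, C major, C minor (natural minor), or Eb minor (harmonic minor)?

Triads of F major: F major (I), G minor (ii), A minor (iii), Bb major (IV), C major (V), D minor (vi), E diminished (vii°).
F# major shares 0: none.
C major shares 4: F, Am, C, Dm.
C minor (natural minor) shares 2: Gm, Bb.
Eb minor (harmonic minor) shares 1: Bb.
The most common triads (4) are shared with C major.

C major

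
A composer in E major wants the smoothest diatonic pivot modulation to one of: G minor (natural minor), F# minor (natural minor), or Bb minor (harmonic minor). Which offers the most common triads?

Triads of E major: E major (I), F# minor (ii), G# minor (iii), A major (IV), B major (V), C# minor (vi), D# diminished (vii°).
G minor (natural minor) shares 0: none.
F# minor (natural minor) shares 4: E, F#m, A, C#m.
Bb minor (harmonic minor) shares 0: none.
The most common triads (4) are shared with F# minor.

F# minor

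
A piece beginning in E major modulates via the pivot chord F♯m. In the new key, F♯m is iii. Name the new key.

The numeral iii denotes a minor triad on scale degree 3. With F♯ on degree 3, the tonic of the new key is D.
Degree 3 carries a minor triad in major keys, so the destination is D major.
Check: the diatonic triads of D major are D (I), Em (ii), F♯m (iii), G (IV), A (V), Bm (vi), C♯dim (vii°) — F♯m is indeed iii.

D major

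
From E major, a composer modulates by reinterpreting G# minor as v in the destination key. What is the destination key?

The numeral v denotes a minor triad on scale degree 5. With G# on degree 5, the tonic of the new key is C#.
Degree 5 carries a minor triad in natural-minor keys, so the destination is C# minor.
Check: the diatonic triads of C# minor (natural minor) are C#m (i), D#dim (ii°), E (III), F#m (iv), G#m (v), A (VI), B (VII) — G# minor is indeed v.

C# minor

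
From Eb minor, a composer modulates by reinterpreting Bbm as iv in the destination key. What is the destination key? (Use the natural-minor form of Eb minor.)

The numeral iv denotes a minor triad on scale degree 4. With Bb on degree 4, the tonic of the new key is F.
Degree 4 carries a minor triad in minor keys, so the destination is F minor.
Check: the diatonic triads of F minor (natural minor) are Fm (i), Gdim (ii°), Ab (III), Bbm (iv), Cm (v), Db (VI), Eb (VII) — Bbm is indeed iv.

F minor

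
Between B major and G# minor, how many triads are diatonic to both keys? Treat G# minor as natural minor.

Diatonic triads of B major: B (I), C#m (ii), D#m (iii), E (IV), F# (V), G#m (vi), A#dim (vii°).
Diatonic triads of G# minor (natural minor): G#m (i), A#dim (ii°), B (III), C#m (iv), D#m (v), E (VI), F# (VII).
Matching root and quality in both lists: B, C#m, D#m, E, F#, G#m, A#dim.
That gives 7 common triads.

7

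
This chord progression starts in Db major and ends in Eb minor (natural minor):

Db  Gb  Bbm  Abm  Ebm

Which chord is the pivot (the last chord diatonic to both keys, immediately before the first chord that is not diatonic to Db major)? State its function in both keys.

Chords diatonic to Db major: Db, Ebm, Fm, Gb, Ab, Bbm, Cdim.
Reading the progression, the first chord not in that set is Abm, so the modulation leaves Db major there.
The chord immediately before Abm is Bbm, which is diatonic to both keys: vi in Db major and v in Eb minor.

Bbm — vi in Db major, v in Eb minor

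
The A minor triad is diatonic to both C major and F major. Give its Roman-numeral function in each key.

The scale of C major is C D E F G A B; A is degree 6, and the triad built there (A-C-E) is minor, so it is vi.
The scale of F major is F G A Bb C D E; A is degree 3, and the triad built there (A-C-E) is minor, so it is iii.

vi in C major; iii in F major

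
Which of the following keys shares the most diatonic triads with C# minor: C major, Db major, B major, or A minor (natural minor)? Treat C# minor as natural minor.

Triads of C# minor (natural minor): C# minor (i), D# diminished (ii°), E major (III), F# minor (iv), G# minor (v), A major (VI), B major (VII).
C major shares 0: none.
Db major shares 0: none.
B major shares 4: C#m, E, G#m, B.
A minor (natural minor) shares 0: none.
The most common triads (4) are shared with B major.

B major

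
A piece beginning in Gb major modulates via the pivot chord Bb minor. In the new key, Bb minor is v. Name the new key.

Eb minor

The numeral v denotes a minor triad on scale degree 5. With Bb on degree 5, the tonic of the new key is Eb.
Degree 5 carries a minor triad in natural-minor keys, so the destination is Eb minor.
Check: the diatonic triads of Eb minor (natural minor) are Ebm (i), Fdim (ii°), Gb (III), Abm (iv), Bbm (v), Cb (VI), Db (VII) — Bb minor is indeed v.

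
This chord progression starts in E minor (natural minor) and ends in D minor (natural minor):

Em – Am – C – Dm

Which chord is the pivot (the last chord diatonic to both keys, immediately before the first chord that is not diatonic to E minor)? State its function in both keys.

C — VI in E minor, VII in D minor

Chords diatonic to E minor: Em, F#dim, G, Am, Bm, C, D.
Reading the progression, the first chord not in that set is Dm, so the modulation leaves E minor there.
The chord immediately before Dm is C, which is diatonic to both keys: VI in E minor and VII in D minor.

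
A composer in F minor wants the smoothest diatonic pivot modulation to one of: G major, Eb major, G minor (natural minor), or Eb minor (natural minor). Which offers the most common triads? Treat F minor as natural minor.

Eb major

Triads of F minor (natural minor): Fm (i), Gdim (ii°), Ab (III), Bbm (iv), Cm (v), Db (VI), Eb (VII).
G major shares 0: none.
Eb major shares 4: Fm, Ab, Cm, Eb.
G minor (natural minor) shares 2: Cm, Eb.
Eb minor (natural minor) shares 2: Bbm, Db.
The most common triads (4) are shared with Eb major.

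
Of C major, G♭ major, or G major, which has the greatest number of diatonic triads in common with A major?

Triads of A major: A (I), Bm (ii), C♯m (iii), D (IV), E (V), F♯m (vi), G♯dim (vii°).
C major shares 0: none.
G♭ major shares 0: none.
G major shares 2: Bm, D.
The most common triads (2) are shared with G major.

G major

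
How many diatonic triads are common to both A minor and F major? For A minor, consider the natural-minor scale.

Diatonic triads of A minor (natural minor): Am (i), Bdim (ii°), C (III), Dm (iv), Em (v), F (VI), G (VII).
Diatonic triads of F major: F (I), Gm (ii), Am (iii), Bb (IV), C (V), Dm (vi), Edim (vii°).
Matching root and quality in both lists: Am, C, Dm, F.
That gives 4 common triads.

4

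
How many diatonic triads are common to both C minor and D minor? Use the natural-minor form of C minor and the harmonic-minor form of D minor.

2

Diatonic triads of C minor (natural minor): Cm (i), Ddim (ii°), Eb (III), Fm (iv), Gm (v), Ab (VI), Bb (VII).
Diatonic triads of D minor (harmonic minor): Dm (i), Edim (ii°), Faug (III+), Gm (iv), A (V), Bb (VI), C#dim (vii°).
Matching root and quality in both lists: Gm, Bb.
That gives 2 common triads.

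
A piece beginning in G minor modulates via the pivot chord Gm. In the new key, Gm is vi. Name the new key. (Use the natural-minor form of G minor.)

The numeral vi denotes a minor triad on scale degree 6. With G on degree 6, the tonic of the new key is B♭.
Degree 6 carries a minor triad in major keys, so the destination is B♭ major.
Check: the diatonic triads of B♭ major are B♭ (I), Cm (ii), Dm (iii), E♭ (IV), F (V), Gm (vi), Adim (vii°) — Gm is indeed vi.

B♭ major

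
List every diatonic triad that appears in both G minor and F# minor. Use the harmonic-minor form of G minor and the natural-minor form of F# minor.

D

Triads in G minor (harmonic minor): G minor (i), A diminished (ii°), Bb augmented (III+), C minor (iv), D major (V), Eb major (VI), F# diminished (vii°).
Triads in F# minor (natural minor): F# minor (i), G# diminished (ii°), A major (III), B minor (iv), C# minor (v), D major (VI), E major (VII).
Shared triads with their functions: D major (V in G minor, VI in F# minor).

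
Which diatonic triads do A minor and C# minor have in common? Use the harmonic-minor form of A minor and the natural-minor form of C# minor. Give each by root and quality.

E

Triads in A minor (harmonic minor): Am (i), Bdim (ii°), Caug (III+), Dm (iv), E (V), F (VI), G#dim (vii°).
Triads in C# minor (natural minor): C#m (i), D#dim (ii°), E (III), F#m (iv), G#m (v), A (VI), B (VII).
Shared triads with their functions: E (V in A minor, III in C# minor).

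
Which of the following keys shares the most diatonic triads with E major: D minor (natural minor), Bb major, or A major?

A major

Triads of E major: E (I), F#m (ii), G#m (iii), A (IV), B (V), C#m (vi), D#dim (vii°).
D minor (natural minor) shares 0: none.
Bb major shares 0: none.
A major shares 4: E, F#m, A, C#m.
The most common triads (4) are shared with A major.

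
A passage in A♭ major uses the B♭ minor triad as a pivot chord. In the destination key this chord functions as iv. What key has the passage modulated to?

F minor

The numeral iv denotes a minor triad on scale degree 4. With B♭ on degree 4, the tonic of the new key is F.
Degree 4 carries a minor triad in minor keys, so the destination is F minor.
Check: the diatonic triads of F minor (natural minor) are Fm (i), Gdim (ii°), A♭ (III), B♭m (iv), Cm (v), D♭ (VI), E♭ (VII) — B♭ minor is indeed iv.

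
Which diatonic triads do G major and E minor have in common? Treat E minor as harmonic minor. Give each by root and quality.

Am, C, Em, F#dim

Triads in G major: G (I), Am (ii), Bm (iii), C (IV), D (V), Em (vi), F#dim (vii°).
Triads in E minor (harmonic minor): Em (i), F#dim (ii°), Gaug (III+), Am (iv), B (V), C (VI), D#dim (vii°).
Shared triads with their functions: Am (ii in G major, iv in E minor); C (IV in G major, VI in E minor); Em (vi in G major, i in E minor); F#dim (vii° in G major, ii° in E minor).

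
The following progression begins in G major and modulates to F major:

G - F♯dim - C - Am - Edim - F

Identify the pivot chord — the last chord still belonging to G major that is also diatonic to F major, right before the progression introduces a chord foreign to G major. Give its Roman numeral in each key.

Am — ii in G major, iii in F major

Chords diatonic to G major: G, Am, Bm, C, D, Em, F♯dim.
Reading the progression, the first chord not in that set is Edim, so the modulation leaves G major there.
The chord immediately before Edim is Am, which is diatonic to both keys: ii in G major and iii in F major.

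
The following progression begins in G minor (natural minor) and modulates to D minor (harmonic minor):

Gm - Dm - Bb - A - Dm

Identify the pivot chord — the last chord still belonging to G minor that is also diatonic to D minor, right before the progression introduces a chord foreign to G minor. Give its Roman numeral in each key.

Bb — III in G minor, VI in D minor

Chords diatonic to G minor: Gm, Adim, Bb, Cm, Dm, Eb, F.
Reading the progression, the first chord not in that set is A, so the modulation leaves G minor there.
The chord immediately before A is Bb, which is diatonic to both keys: III in G minor and VI in D minor.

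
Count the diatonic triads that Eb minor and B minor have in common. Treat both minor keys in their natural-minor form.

Diatonic triads of Eb minor (natural minor): Ebm (i), Fdim (ii°), Gb (III), Abm (iv), Bbm (v), Cb (VI), Db (VII).
Diatonic triads of B minor (natural minor): Bm (i), C#dim (ii°), D (III), Em (iv), F#m (v), G (VI), A (VII).
No triad has the same root and quality in both keys.

0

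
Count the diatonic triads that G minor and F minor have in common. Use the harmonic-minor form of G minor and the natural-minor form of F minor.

2

Diatonic triads of G minor (harmonic minor): G minor (i), A diminished (ii°), Bb augmented (III+), C minor (iv), D major (V), Eb major (VI), F# diminished (vii°).
Diatonic triads of F minor (natural minor): F minor (i), G diminished (ii°), Ab major (III), Bb minor (iv), C minor (v), Db major (VI), Eb major (VII).
Matching root and quality in both lists: C minor, Eb major.
That gives 2 common triads.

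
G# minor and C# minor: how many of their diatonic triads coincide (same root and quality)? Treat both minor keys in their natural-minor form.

Diatonic triads of G# minor (natural minor): G#m (i), A#dim (ii°), B (III), C#m (iv), D#m (v), E (VI), F# (VII).
Diatonic triads of C# minor (natural minor): C#m (i), D#dim (ii°), E (III), F#m (iv), G#m (v), A (VI), B (VII).
Matching root and quality in both lists: G#m, B, C#m, E.
That gives 4 common triads.

4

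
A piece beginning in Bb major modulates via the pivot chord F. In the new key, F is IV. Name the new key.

C major

The numeral IV denotes a major triad on scale degree 4. With F on degree 4, the tonic of the new key is C.
Degree 4 carries a major triad in major keys, so the destination is C major.
Check: the diatonic triads of C major are C (I), Dm (ii), Em (iii), F (IV), G (V), Am (vi), Bdim (vii°) — F is indeed IV.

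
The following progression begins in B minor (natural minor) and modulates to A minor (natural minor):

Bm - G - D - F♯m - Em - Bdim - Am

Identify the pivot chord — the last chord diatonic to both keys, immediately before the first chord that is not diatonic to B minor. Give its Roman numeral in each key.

Em — iv in B minor, v in A minor

Chords diatonic to B minor: Bm, C♯dim, D, Em, F♯m, G, A.
Reading the progression, the first chord not in that set is Bdim, so the modulation leaves B minor there.
The chord immediately before Bdim is Em, which is diatonic to both keys: iv in B minor and v in A minor.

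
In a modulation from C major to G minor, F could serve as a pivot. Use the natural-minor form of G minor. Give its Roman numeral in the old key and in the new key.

IV in C major; VII in G minor

The scale of C major is C D E F G A B; F is degree 4, and the triad built there (F-A-C) is major, so it is IV.
The scale of G minor (natural minor) is G A Bb C D Eb F; F is degree 7, and the triad built there (F-A-C) is major, so it is VII.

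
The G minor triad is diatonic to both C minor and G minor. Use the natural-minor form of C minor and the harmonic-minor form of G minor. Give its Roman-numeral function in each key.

v in C minor; i in G minor

The scale of C minor (natural minor) is C D Eb F G Ab Bb; G is degree 5, and the triad built there (G-Bb-D) is minor, so it is v.
The scale of G minor (harmonic minor) is G A Bb C D Eb F#; G is degree 1, and the triad built there (G-Bb-D) is minor, so it is i.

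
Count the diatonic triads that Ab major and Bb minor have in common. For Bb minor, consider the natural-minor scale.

4

Diatonic triads of Ab major: Ab (I), Bbm (ii), Cm (iii), Db (IV), Eb (V), Fm (vi), Gdim (vii°).
Diatonic triads of Bb minor (natural minor): Bbm (i), Cdim (ii°), Db (III), Ebm (iv), Fm (v), Gb (VI), Ab (VII).
Matching root and quality in both lists: Ab, Bbm, Db, Fm.
That gives 4 common triads.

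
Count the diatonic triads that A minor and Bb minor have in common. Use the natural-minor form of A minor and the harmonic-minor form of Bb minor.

Diatonic triads of A minor (natural minor): A minor (i), B diminished (ii°), C major (III), D minor (iv), E minor (v), F major (VI), G major (VII).
Diatonic triads of Bb minor (harmonic minor): Bb minor (i), C diminished (ii°), Db augmented (III+), Eb minor (iv), F major (V), Gb major (VI), A diminished (vii°).
Matching root and quality in both lists: F major.
That gives 1 common triad.

1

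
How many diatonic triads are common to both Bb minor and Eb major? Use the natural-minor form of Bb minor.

Diatonic triads of Bb minor (natural minor): Bb minor (i), C diminished (ii°), Db major (III), Eb minor (iv), F minor (v), Gb major (VI), Ab major (VII).
Diatonic triads of Eb major: Eb major (I), F minor (ii), G minor (iii), Ab major (IV), Bb major (V), C minor (vi), D diminished (vii°).
Matching root and quality in both lists: F minor, Ab major.
That gives 2 common triads.

2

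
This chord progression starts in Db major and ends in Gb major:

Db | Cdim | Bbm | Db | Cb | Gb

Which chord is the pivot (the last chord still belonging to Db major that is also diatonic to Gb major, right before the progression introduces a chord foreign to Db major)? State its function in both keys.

Chords diatonic to Db major: Db, Ebm, Fm, Gb, Ab, Bbm, Cdim.
Reading the progression, the first chord not in that set is Cb, so the modulation leaves Db major there.
The chord immediately before Cb is Db, which is diatonic to both keys: I in Db major and V in Gb major.

Db — I in Db major, V in Gb major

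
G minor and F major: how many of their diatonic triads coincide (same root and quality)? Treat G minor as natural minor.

Diatonic triads of G minor (natural minor): Gm (i), Adim (ii°), Bb (III), Cm (iv), Dm (v), Eb (VI), F (VII).
Diatonic triads of F major: F (I), Gm (ii), Am (iii), Bb (IV), C (V), Dm (vi), Edim (vii°).
Matching root and quality in both lists: Gm, Bb, Dm, F.
That gives 4 common triads.

4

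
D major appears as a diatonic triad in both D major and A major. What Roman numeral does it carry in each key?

I in D major; IV in A major

The scale of D major is D E F# G A B C#; D is degree 1, and the triad built there (D-F#-A) is major, so it is I.
The scale of A major is A B C# D E F# G#; D is degree 4, and the triad built there (D-F#-A) is major, so it is IV.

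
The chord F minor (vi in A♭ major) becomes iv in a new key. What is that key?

The numeral iv denotes a minor triad on scale degree 4. With F on degree 4, the tonic of the new key is C.
Degree 4 carries a minor triad in minor keys, so the destination is C minor.
Check: the diatonic triads of C minor (natural minor) are Cm (i), Ddim (ii°), E♭ (III), Fm (iv), Gm (v), A♭ (VI), B♭ (VII) — F minor is indeed iv.

C minor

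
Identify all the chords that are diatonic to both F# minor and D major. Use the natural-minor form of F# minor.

F#m, A, Bm, D

Triads in F# minor (natural minor): F# minor (i), G# diminished (ii°), A major (III), B minor (iv), C# minor (v), D major (VI), E major (VII).
Triads in D major: D major (I), E minor (ii), F# minor (iii), G major (IV), A major (V), B minor (vi), C# diminished (vii°).
Shared triads with their functions: F# minor (i in F# minor, iii in D major); A major (III in F# minor, V in D major); B minor (iv in F# minor, vi in D major); D major (VI in F# minor, I in D major).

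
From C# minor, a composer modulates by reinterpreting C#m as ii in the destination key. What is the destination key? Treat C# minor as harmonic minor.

The numeral ii denotes a minor triad on scale degree 2. With C# on degree 2, the tonic of the new key is B.
Degree 2 carries a minor triad in major keys, so the destination is B major.
Check: the diatonic triads of B major are B (I), C#m (ii), D#m (iii), E (IV), F# (V), G#m (vi), A#dim (vii°) — C#m is indeed ii.

B major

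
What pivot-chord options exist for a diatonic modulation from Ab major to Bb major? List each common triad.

Triads in Ab major: Ab major (I), Bb minor (ii), C minor (iii), Db major (IV), Eb major (V), F minor (vi), G diminished (vii°).
Triads in Bb major: Bb major (I), C minor (ii), D minor (iii), Eb major (IV), F major (V), G minor (vi), A diminished (vii°).
Shared triads with their functions: C minor (iii in Ab major, ii in Bb major); Eb major (V in Ab major, IV in Bb major).

Cm, Eb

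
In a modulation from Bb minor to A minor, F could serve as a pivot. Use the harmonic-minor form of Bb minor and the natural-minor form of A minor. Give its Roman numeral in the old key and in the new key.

V in Bb minor; VI in A minor

The scale of Bb minor (harmonic minor) is Bb C Db Eb F Gb A; F is degree 5, and the triad built there (F-A-C) is major, so it is V.
The scale of A minor (natural minor) is A B C D E F G; F is degree 6, and the triad built there (F-A-C) is major, so it is VI.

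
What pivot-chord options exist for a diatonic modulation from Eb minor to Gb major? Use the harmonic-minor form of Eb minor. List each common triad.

Ebm, Fdim, Abm, Cb

Triads in Eb minor (harmonic minor): Ebm (i), Fdim (ii°), Gbaug (III+), Abm (iv), Bb (V), Cb (VI), Ddim (vii°).
Triads in Gb major: Gb (I), Abm (ii), Bbm (iii), Cb (IV), Db (V), Ebm (vi), Fdim (vii°).
Shared triads with their functions: Ebm (i in Eb minor, vi in Gb major); Fdim (ii° in Eb minor, vii° in Gb major); Abm (iv in Eb minor, ii in Gb major); Cb (VI in Eb minor, IV in Gb major).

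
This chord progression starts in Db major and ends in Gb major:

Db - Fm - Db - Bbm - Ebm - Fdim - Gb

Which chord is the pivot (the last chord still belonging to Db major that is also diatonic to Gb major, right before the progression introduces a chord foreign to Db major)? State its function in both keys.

Ebm — ii in Db major, vi in Gb major

Chords diatonic to Db major: Db, Ebm, Fm, Gb, Ab, Bbm, Cdim.
Reading the progression, the first chord not in that set is Fdim, so the modulation leaves Db major there.
The chord immediately before Fdim is Ebm, which is diatonic to both keys: ii in Db major and vi in Gb major.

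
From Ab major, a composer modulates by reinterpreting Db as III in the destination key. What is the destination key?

Bb minor

The numeral III denotes a major triad on scale degree 3. With Db on degree 3, the tonic of the new key is Bb.
Degree 3 carries a major triad in natural-minor keys, so the destination is Bb minor.
Check: the diatonic triads of Bb minor (natural minor) are Bbm (i), Cdim (ii°), Db (III), Ebm (iv), Fm (v), Gb (VI), Ab (VII) — Db is indeed III.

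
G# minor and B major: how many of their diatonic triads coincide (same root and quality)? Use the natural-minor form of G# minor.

Diatonic triads of G# minor (natural minor): G#m (i), A#dim (ii°), B (III), C#m (iv), D#m (v), E (VI), F# (VII).
Diatonic triads of B major: B (I), C#m (ii), D#m (iii), E (IV), F# (V), G#m (vi), A#dim (vii°).
Matching root and quality in both lists: G#m, A#dim, B, C#m, D#m, E, F#.
That gives 7 common triads.

7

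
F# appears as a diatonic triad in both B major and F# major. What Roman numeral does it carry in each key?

V in B major; I in F# major

The scale of B major is B C# D# E F# G# A#; F# is degree 5, and the triad built there (F#-A#-C#) is major, so it is V.
The scale of F# major is F# G# A# B C# D# E#; F# is degree 1, and the triad built there (F#-A#-C#) is major, so it is I.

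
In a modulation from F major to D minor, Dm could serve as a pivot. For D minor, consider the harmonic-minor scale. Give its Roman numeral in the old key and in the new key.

The scale of F major is F G A Bb C D E; D is degree 6, and the triad built there (D-F-A) is minor, so it is vi.
The scale of D minor (harmonic minor) is D E F G A Bb C#; D is degree 1, and the triad built there (D-F-A) is minor, so it is i.

vi in F major; i in D minor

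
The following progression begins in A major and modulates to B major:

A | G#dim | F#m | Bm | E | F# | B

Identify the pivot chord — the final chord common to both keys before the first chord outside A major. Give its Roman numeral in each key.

Chords diatonic to A major: A, Bm, C#m, D, E, F#m, G#dim.
Reading the progression, the first chord not in that set is F#, so the modulation leaves A major there.
The chord immediately before F# is E, which is diatonic to both keys: V in A major and IV in B major.

E — V in A major, IV in B major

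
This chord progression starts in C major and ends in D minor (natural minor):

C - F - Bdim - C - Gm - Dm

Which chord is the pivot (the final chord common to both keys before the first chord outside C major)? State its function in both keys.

C — I in C major, VII in D minor

Chords diatonic to C major: C, Dm, Em, F, G, Am, Bdim.
Reading the progression, the first chord not in that set is Gm, so the modulation leaves C major there.
The chord immediately before Gm is C, which is diatonic to both keys: I in C major and VII in D minor.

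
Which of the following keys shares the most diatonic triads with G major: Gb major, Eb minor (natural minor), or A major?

A major

Triads of G major: G (I), Am (ii), Bm (iii), C (IV), D (V), Em (vi), F#dim (vii°).
Gb major shares 0: none.
Eb minor (natural minor) shares 0: none.
A major shares 2: Bm, D.
The most common triads (2) are shared with A major.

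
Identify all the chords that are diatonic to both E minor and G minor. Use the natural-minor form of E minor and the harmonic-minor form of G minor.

F#dim, D

Triads in E minor (natural minor): Em (i), F#dim (ii°), G (III), Am (iv), Bm (v), C (VI), D (VII).
Triads in G minor (harmonic minor): Gm (i), Adim (ii°), Bbaug (III+), Cm (iv), D (V), Eb (VI), F#dim (vii°).
Shared triads with their functions: F#dim (ii° in E minor, vii° in G minor); D (VII in E minor, V in G minor).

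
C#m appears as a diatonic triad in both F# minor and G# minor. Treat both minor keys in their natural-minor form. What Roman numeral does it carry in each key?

The scale of F# minor (natural minor) is F# G# A B C# D E; C# is degree 5, and the triad built there (C#-E-G#) is minor, so it is v.
The scale of G# minor (natural minor) is G# A# B C# D# E F#; C# is degree 4, and the triad built there (C#-E-G#) is minor, so it is iv.

v in F# minor; iv in G# minor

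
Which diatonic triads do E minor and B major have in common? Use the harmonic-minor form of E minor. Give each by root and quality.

Triads in E minor (harmonic minor): E minor (i), F♯ diminished (ii°), G augmented (III+), A minor (iv), B major (V), C major (VI), D♯ diminished (vii°).
Triads in B major: B major (I), C♯ minor (ii), D♯ minor (iii), E major (IV), F♯ major (V), G♯ minor (vi), A♯ diminished (vii°).
Shared triads with their functions: B major (V in E minor, I in B major).

B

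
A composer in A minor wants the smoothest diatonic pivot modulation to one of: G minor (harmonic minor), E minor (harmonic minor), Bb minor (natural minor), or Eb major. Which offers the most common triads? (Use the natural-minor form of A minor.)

E minor

Triads of A minor (natural minor): Am (i), Bdim (ii°), C (III), Dm (iv), Em (v), F (VI), G (VII).
G minor (harmonic minor) shares 0: none.
E minor (harmonic minor) shares 3: Am, C, Em.
Bb minor (natural minor) shares 0: none.
Eb major shares 0: none.
The most common triads (3) are shared with E minor.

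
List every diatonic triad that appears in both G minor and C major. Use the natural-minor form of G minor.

Dm, F

Triads in G minor (natural minor): G minor (i), A diminished (ii°), Bb major (III), C minor (iv), D minor (v), Eb major (VI), F major (VII).
Triads in C major: C major (I), D minor (ii), E minor (iii), F major (IV), G major (V), A minor (vi), B diminished (vii°).
Shared triads with their functions: D minor (v in G minor, ii in C major); F major (VII in G minor, IV in C major).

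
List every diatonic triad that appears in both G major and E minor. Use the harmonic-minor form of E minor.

Am, C, Em, F#dim

Triads in G major: G (I), Am (ii), Bm (iii), C (IV), D (V), Em (vi), F#dim (vii°).
Triads in E minor (harmonic minor): Em (i), F#dim (ii°), Gaug (III+), Am (iv), B (V), C (VI), D#dim (vii°).
Shared triads with their functions: Am (ii in G major, iv in E minor); C (IV in G major, VI in E minor); Em (vi in G major, i in E minor); F#dim (vii° in G major, ii° in E minor).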